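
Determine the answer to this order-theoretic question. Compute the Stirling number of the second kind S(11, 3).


S(n,k) = k*S(n-1,k) + S(n-1,k-1).
S(10,3) = 9330, S(10,2) = 511
S(11,3) = 3*9330 + 511 = 27990 + 511
S(11,3) = 28501


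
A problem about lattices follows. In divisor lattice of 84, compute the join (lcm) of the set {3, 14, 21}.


In a divisor lattice, join = lcm (least common multiple).
Compute lcm iteratively: start with first element, then lcm(current, next).
Elements: [3, 14, 21]
lcm(3,14) = 42
lcm(42,21) = 42
Final lcm = 42


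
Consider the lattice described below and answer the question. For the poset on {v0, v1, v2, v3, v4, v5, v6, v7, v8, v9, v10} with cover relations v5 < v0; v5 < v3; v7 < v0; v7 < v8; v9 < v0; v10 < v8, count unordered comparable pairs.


A comparable pair {a,b} has a < b or b < a in the order.
Count unordered pairs where one element is strictly below the other.
Examples: {v0,v5}, {v0,v7}, {v0,v9}, {v3,v5}, ...
Total comparable pairs: 6


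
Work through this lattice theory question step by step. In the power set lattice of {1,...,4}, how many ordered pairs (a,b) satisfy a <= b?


The order relation is {(a,b) : a <= b}, reflexive so it includes (a,a).
Examples: ({},{}), ({},{1,2}), ({},{1,2,3}), ({},{1,2,3,4}), ({},{1,2,4}), ...
Total ordered pairs: 81


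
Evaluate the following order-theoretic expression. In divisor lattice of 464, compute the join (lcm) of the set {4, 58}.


In a divisor lattice, join = lcm (least common multiple).
Compute lcm iteratively: start with first element, then lcm(current, next).
Elements: [4, 58]
lcm(4,58) = 116
Final lcm = 116


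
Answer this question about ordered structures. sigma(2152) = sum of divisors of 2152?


sigma(n) = sum of divisors.
Divisors of 2152: [1, 2, 4, 8, 269, 538, 1076, 2152]
Sum = 4050


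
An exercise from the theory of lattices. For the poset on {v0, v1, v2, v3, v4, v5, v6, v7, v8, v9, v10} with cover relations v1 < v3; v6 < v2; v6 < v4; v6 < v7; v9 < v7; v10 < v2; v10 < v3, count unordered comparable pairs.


A comparable pair {a,b} has a < b or b < a in the order.
Count unordered pairs where one element is strictly below the other.
Examples: {v1,v3}, {v2,v6}, {v2,v10}, {v3,v10}, ...
Total comparable pairs: 7


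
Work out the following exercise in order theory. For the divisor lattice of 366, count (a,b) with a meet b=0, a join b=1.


Complement pair (a,b): a meet b = bottom, a join b = top.
Here: gcd(a,b)=1 and lcm(a,b)=366, i.e. a*b=366 with a,b coprime.
Pairs found: (1,366), (2,183), (3,122), (6,61), ... (4 more)
Total ordered pairs: 8


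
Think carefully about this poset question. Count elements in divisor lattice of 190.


Divisors of 190: [1, 2, 5, 10, 19, 38, 95, 190]
Count: 8


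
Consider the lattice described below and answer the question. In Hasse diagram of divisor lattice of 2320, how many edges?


A cover relation a -< b holds when a < b with no c strictly between.
Cover relations:
  1 -< 2
  1 -< 5
  1 -< 29
  2 -< 4
  2 -< 10
  2 -< 58
  4 -< 8
  4 -< 20
  ...28 more
Total: 36


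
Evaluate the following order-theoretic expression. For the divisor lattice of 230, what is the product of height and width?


Height = length of longest chain minus 1; width = size of largest antichain.
A maximum chain: 1 | 23 | 115 | 230  (height 3).
A maximum antichain: {2, 5, 23}  (width 3).
Product = 3 * 3 = 9


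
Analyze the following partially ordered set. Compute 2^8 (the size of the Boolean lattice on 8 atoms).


Power set = 2^n.
2^8 = 256


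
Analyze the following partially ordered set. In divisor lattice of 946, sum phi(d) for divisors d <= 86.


Divisors of 946 up to 86: [1, 2, 11, 22, 43, 86]
phi values: [1, 1, 10, 10, 42, 42]
Sum = 106


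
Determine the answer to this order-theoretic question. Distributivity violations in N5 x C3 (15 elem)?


Distributive law: a ^ (b v c) = (a ^ b) v (a ^ c).
Check all 15^3 = 3375 ordered triples (a,b,c).
  e.g. a=(b,0), b=(a,0), c=(c,0): lhs=(b,0) != rhs=(a,0)
  e.g. a=(b,0), b=(a,0), c=(c,1): lhs=(b,0) != rhs=(a,0)
Total violating triples: 54


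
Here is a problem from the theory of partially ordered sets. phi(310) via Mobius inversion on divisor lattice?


phi(n) = n * prod_{p|n} (1 - 1/p).
Prime divisors of 310: [2, 5, 31]
phi(310) = 310 * (1 - 1/2) * (1 - 1/5) * (1 - 1/31)
phi(310) = 120


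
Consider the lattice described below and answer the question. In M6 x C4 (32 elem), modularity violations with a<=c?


Modular law: if a <= c then a v (b ^ c) = (a v b) ^ c.
Check all triples (a,b,c) with a <= c among 32 elements.
This lattice is modular (diamonds M_m and their chain-products are modular).
Total violating triples: 0


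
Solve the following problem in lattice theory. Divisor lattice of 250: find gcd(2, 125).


In a divisor lattice, meet = gcd (greatest common divisor).
By Euclidean algorithm or factoring: gcd(2,125) = 1


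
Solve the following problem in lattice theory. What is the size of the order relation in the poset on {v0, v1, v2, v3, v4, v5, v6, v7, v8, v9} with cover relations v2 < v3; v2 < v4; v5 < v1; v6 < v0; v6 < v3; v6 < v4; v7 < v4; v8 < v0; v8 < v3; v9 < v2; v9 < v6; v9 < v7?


The order relation is {(a,b) : a <= b}, reflexive so it includes (a,a).
Examples: (v0,v0), (v1,v1), (v2,v2), (v2,v3), (v2,v4), ...
Total ordered pairs: 25


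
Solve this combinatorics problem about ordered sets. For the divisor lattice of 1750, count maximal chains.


A maximal chain goes from the minimum element to a maximal element via cover relations.
Counting all min-to-max paths in the cover graph.
Total maximal chains: 20


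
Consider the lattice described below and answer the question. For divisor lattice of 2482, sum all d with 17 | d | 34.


Interval [17,34] in divisors of 2482: [17, 34]
Sum = 51


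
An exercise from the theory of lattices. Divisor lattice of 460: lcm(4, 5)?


Join=lcm.
gcd(4,5)=1
lcm=20


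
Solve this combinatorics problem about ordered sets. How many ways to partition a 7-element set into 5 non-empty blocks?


S(n,k) = k*S(n-1,k) + S(n-1,k-1).
S(6,5) = 15, S(6,4) = 65
S(7,5) = 5*15 + 65 = 75 + 65
S(7,5) = 140


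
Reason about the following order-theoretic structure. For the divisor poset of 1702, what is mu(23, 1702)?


In a divisor lattice, mu(a,b) = mu(b/a) where mu is the classical Mobius function.
b/a = 1702/23 = 74
Prime factorization of 74: primes [2, 37]
74 is squarefree with 2 prime factor(s), so mu(74) = (-1)^2 = 1


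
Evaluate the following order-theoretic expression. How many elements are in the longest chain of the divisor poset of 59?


A chain is a totally ordered subset; we count the number of elements in a maximum chain.
Compute, for each element x, the size of the longest chain ending at x:
  1: 1
  59: 2
A maximum chain: 1 < 59
Number of elements in the longest chain: 2


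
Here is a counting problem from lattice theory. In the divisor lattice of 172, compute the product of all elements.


Divisors of 172: [1, 2, 4, 43, 86, 172]
Product = n^(d(n)/2) = 172^(6/2)
Product = 5088448


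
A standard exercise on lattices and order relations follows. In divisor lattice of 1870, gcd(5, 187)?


Meet=gcd.
gcd(5,187)=1


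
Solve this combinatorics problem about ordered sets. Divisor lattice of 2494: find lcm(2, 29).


In a divisor lattice, join = lcm (least common multiple).
gcd(2,29) = 1
lcm(2,29) = 2*29/gcd = 58/1 = 58


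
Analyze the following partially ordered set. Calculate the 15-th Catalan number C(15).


C(n) = C(2n, n) / (n+1).
C(30, 15) = 155117520
C(15) = 155117520 / 16 = 9694845


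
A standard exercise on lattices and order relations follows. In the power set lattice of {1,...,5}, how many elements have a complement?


An element a is complemented if some b has a meet b = bottom, a join b = top.
every subset A has complement S\A, so all elements are complemented.
Complemented elements: {}, {1}, {2}, {3}, {4}, {5}, ... (26 more)
Count: 32


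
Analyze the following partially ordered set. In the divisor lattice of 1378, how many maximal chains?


A maximal chain goes from the minimum element to a maximal element via cover relations.
Counting all min-to-max paths in the cover graph.
Total maximal chains: 6


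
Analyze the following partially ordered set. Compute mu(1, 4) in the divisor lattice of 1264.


In a divisor lattice, mu(a,b) = mu(b/a) where mu is the classical Mobius function.
b/a = 4/1 = 4
Prime factorization of 4: primes [2]
4 is not squarefree, so mu(4) = 0


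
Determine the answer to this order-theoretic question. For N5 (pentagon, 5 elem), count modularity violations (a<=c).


Modular law: if a <= c then a v (b ^ c) = (a v b) ^ c.
Check all triples (a,b,c) with a <= c among 5 elements.
  e.g. a=a, b=c, c=b: lhs=a != rhs=b
Total violating triples: 1


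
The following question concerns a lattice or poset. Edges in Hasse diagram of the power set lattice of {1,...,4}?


A cover relation a -< b holds when a < b with no c strictly between.
Cover relations:
  {} -< {1}
  {} -< {2}
  {} -< {3}
  {} -< {4}
  {1} -< {1,2}
  {1} -< {1,3}
  {1} -< {1,4}
  {2} -< {1,2}
  ...24 more
Total: 32


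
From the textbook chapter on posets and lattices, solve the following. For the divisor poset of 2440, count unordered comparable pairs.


A comparable pair {a,b} has a < b or b < a in the order.
Count unordered pairs where one element is strictly below the other.
Examples: {1,2}, {1,4}, {1,5}, {1,8}, ...
Total comparable pairs: 74


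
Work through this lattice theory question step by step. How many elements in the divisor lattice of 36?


Divisors of 36: [1, 2, 3, 4, 6, 9, 12, 18, 36]
Count: 9


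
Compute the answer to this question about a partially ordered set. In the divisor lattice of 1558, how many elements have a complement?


An element a is complemented if some b has a meet b = bottom, a join b = top.
a is complemented iff gcd(a, n/a)=1, i.e. a is a unitary divisor of 1558.
Complemented elements: 1, 2, 19, 38, 41, 82, ... (2 more)
Count: 8


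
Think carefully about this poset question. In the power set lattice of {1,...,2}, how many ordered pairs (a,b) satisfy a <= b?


The order relation is {(a,b) : a <= b}, reflexive so it includes (a,a).
Examples: ({},{}), ({},{1,2}), ({},{1}), ({},{2}), ({1,2},{1,2}), ...
Total ordered pairs: 9


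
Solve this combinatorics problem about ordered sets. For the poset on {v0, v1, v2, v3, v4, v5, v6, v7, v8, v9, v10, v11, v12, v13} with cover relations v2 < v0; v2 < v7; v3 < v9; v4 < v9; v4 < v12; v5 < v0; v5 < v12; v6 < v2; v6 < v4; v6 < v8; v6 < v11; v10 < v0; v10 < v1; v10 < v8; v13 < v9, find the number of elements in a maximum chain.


A chain is a totally ordered subset; we count the number of elements in a maximum chain.
Compute, for each element x, the size of the longest chain ending at x:
  v3: 1
  v5: 1
  v6: 1
  v10: 1
  v13: 1
  v1: 2
  ...
A maximum chain: v6 < v2 < v0
Number of elements in the longest chain: 3


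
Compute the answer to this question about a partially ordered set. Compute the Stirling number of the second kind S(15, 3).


S(n,k) = k*S(n-1,k) + S(n-1,k-1).
S(14,3) = 788970, S(14,2) = 8191
S(15,3) = 3*788970 + 8191 = 2366910 + 8191
S(15,3) = 2375101


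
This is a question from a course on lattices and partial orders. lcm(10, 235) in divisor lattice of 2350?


Join=lcm.
gcd(10,235)=5
lcm=470


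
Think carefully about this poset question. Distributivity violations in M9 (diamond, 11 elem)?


Distributive law: a ^ (b v c) = (a ^ b) v (a ^ c).
Check all 11^3 = 1331 ordered triples (a,b,c).
  e.g. a=a1, b=a2, c=a3: lhs=a1 != rhs=0
  e.g. a=a1, b=a2, c=a4: lhs=a1 != rhs=0
Total violating triples: 504


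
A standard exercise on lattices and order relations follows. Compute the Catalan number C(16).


C(n) = C(2n, n) / (n+1).
C(32, 16) = 601080390
C(16) = 601080390 / 17 = 35357670


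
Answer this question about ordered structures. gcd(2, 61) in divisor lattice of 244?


Meet=gcd.
gcd(2,61)=1


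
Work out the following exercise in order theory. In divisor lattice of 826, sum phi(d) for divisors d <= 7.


Divisors of 826 up to 7: [1, 2, 7]
phi values: [1, 1, 6]
Sum = 8


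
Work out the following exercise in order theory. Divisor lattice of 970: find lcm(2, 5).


In a divisor lattice, join = lcm (least common multiple).
gcd(2,5) = 1
lcm(2,5) = 2*5/gcd = 10/1 = 10


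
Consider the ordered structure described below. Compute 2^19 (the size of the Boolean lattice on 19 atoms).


Power set = 2^n.
2^19 = 524288


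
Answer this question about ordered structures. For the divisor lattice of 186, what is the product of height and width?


Height = length of longest chain minus 1; width = size of largest antichain.
A maximum chain: 1 | 31 | 93 | 186  (height 3).
A maximum antichain: {2, 3, 31}  (width 3).
Product = 3 * 3 = 9


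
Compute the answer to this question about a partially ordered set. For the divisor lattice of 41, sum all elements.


sigma(n) = sum of divisors.
Divisors of 41: [1, 41]
Sum = 42


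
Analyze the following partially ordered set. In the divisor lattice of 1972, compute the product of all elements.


Divisors of 1972: [1, 2, 4, 17, 29, 34, 58, 68, 116, 493, 986, 1972]
Product = n^(d(n)/2) = 1972^(12/2)
Product = 58808684353317474304


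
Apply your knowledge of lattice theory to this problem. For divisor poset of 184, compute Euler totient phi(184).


phi(n) = n * prod_{p|n} (1 - 1/p).
Prime divisors of 184: [2, 23]
phi(184) = 184 * (1 - 1/2) * (1 - 1/23)
phi(184) = 88


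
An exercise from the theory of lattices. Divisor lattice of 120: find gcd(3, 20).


In a divisor lattice, meet = gcd (greatest common divisor).
By Euclidean algorithm or factoring: gcd(3,20) = 1


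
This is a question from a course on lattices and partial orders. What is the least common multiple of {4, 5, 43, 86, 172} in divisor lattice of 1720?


In a divisor lattice, join = lcm (least common multiple).
Compute lcm iteratively: start with first element, then lcm(current, next).
Elements: [4, 5, 43, 86, 172]
lcm(4,5) = 20
lcm(20,43) = 860
lcm(860,86) = 860
lcm(860,172) = 860
Final lcm = 860


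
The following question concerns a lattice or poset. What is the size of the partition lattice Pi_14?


B(n) = number of set partitions of an n-element set.
B(n) satisfies the recurrence: B(n+1) = sum_k C(n,k)*B(k).
B(14) = 190899322


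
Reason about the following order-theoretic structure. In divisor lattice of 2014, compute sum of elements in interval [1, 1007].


Interval [1,1007] in divisors of 2014: [1, 19, 53, 1007]
Sum = 1080


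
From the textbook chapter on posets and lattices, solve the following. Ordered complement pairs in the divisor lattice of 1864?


Complement pair (a,b): a meet b = bottom, a join b = top.
Here: gcd(a,b)=1 and lcm(a,b)=1864, i.e. a*b=1864 with a,b coprime.
Pairs found: (1,1864), (8,233), (233,8), (1864,1)
Total ordered pairs: 4


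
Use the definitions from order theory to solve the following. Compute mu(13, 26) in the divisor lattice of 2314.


In a divisor lattice, mu(a,b) = mu(b/a) where mu is the classical Mobius function.
b/a = 26/13 = 2
Prime factorization of 2: primes [2]
2 is squarefree with 1 prime factor(s), so mu(2) = (-1)^1 = -1


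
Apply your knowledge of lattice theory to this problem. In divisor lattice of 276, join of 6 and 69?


In a divisor lattice, join = lcm (least common multiple).
gcd(6,69) = 3
lcm(6,69) = 6*69/gcd = 414/3 = 138


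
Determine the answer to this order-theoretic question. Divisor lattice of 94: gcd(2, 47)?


Meet=gcd.
gcd(2,47)=1


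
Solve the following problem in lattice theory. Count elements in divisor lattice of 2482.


Divisors of 2482: [1, 2, 17, 34, 73, 146, 1241, 2482]
Count: 8


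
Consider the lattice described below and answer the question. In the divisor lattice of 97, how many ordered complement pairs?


Complement pair (a,b): a meet b = bottom, a join b = top.
Here: gcd(a,b)=1 and lcm(a,b)=97, i.e. a*b=97 with a,b coprime.
Pairs found: (1,97), (97,1)
Total ordered pairs: 2


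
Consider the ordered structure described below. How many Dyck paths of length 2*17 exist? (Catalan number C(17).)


C(n) = C(2n, n) / (n+1).
C(34, 17) = 2333606220
C(17) = 2333606220 / 18 = 129644790


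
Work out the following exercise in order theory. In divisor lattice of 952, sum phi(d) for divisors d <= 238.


Divisors of 952 up to 238: [1, 2, 4, 7, 8, 14, 17, 28, 34, 56, 68, 119, 136, 238]
phi values: [1, 1, 2, 6, 4, 6, 16, 12, 16, 24, 32, 96, 64, 96]
Sum = 376


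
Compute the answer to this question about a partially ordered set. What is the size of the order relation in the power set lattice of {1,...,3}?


The order relation is {(a,b) : a <= b}, reflexive so it includes (a,a).
Examples: ({},{}), ({},{1,2}), ({},{1,2,3}), ({},{1,3}), ({},{1}), ...
Total ordered pairs: 27


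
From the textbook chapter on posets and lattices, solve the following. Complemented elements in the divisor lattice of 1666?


An element a is complemented if some b has a meet b = bottom, a join b = top.
a is complemented iff gcd(a, n/a)=1, i.e. a is a unitary divisor of 1666.
Complemented elements: 1, 2, 17, 34, 49, 98, ... (2 more)
Count: 8


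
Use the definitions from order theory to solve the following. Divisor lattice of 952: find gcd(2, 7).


In a divisor lattice, meet = gcd (greatest common divisor).
By Euclidean algorithm or factoring: gcd(2,7) = 1


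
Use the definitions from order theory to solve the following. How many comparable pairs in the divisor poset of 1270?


A comparable pair {a,b} has a < b or b < a in the order.
Count unordered pairs where one element is strictly below the other.
Examples: {1,2}, {1,5}, {1,10}, {1,127}, ...
Total comparable pairs: 19


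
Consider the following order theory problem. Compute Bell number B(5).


B(n) = number of set partitions of an n-element set.
B(n) satisfies the recurrence: B(n+1) = sum_k C(n,k)*B(k).
B(5) = 52


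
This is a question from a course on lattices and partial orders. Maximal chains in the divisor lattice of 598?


A maximal chain goes from the minimum element to a maximal element via cover relations.
Counting all min-to-max paths in the cover graph.
Total maximal chains: 6


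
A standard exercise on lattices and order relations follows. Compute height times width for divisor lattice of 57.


Height = length of longest chain minus 1; width = size of largest antichain.
A maximum chain: 1 | 19 | 57  (height 2).
A maximum antichain: {3, 19}  (width 2).
Product = 2 * 2 = 4


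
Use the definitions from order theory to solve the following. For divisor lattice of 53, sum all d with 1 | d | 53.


Interval [1,53] in divisors of 53: [1, 53]
Sum = 54


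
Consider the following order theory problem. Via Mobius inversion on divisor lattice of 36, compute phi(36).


phi(n) = n * prod_{p|n} (1 - 1/p).
Prime divisors of 36: [2, 3]
phi(36) = 36 * (1 - 1/2) * (1 - 1/3)
phi(36) = 12


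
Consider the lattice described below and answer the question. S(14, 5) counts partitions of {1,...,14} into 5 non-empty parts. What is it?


S(n,k) = k*S(n-1,k) + S(n-1,k-1).
S(13,5) = 7508501, S(13,4) = 2532530
S(14,5) = 5*7508501 + 2532530 = 37542505 + 2532530
S(14,5) = 40075035


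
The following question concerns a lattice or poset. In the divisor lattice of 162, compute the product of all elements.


Divisors of 162: [1, 2, 3, 6, 9, 18, 27, 54, 81, 162]
Product = n^(d(n)/2) = 162^(10/2)
Product = 111577100832


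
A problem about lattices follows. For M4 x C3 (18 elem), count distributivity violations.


Distributive law: a ^ (b v c) = (a ^ b) v (a ^ c).
Check all 18^3 = 5832 ordered triples (a,b,c).
  e.g. a=(a1,0), b=(a2,0), c=(a3,0): lhs=(a1,0) != rhs=(0,0)
  e.g. a=(a1,0), b=(a2,0), c=(a3,1): lhs=(a1,0) != rhs=(0,0)
Total violating triples: 648


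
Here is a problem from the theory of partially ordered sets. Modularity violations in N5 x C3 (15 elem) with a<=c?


Modular law: if a <= c then a v (b ^ c) = (a v b) ^ c.
Check all triples (a,b,c) with a <= c among 15 elements.
  e.g. a=(a,0), b=(c,0), c=(b,0): lhs=(a,0) != rhs=(b,0)
  e.g. a=(a,0), b=(c,1), c=(b,0): lhs=(a,0) != rhs=(b,0)
Total violating triples: 18


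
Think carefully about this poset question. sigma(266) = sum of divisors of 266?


sigma(n) = sum of divisors.
Divisors of 266: [1, 2, 7, 14, 19, 38, 133, 266]
Sum = 480


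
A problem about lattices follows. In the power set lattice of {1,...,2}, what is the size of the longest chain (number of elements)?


A chain is a totally ordered subset; we count the number of elements in a maximum chain.
Compute, for each element x, the size of the longest chain ending at x:
  {}: 1
  {1}: 2
  {2}: 2
  {1,2}: 3
A maximum chain: {} < {1} < {1,2}
Number of elements in the longest chain: 3


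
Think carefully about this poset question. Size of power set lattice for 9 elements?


Power set = 2^n.
2^9 = 512


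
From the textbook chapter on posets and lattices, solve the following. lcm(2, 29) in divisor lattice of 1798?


Join=lcm.
gcd(2,29)=1
lcm=58


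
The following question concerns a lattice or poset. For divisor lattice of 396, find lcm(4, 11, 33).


In a divisor lattice, join = lcm (least common multiple).
Compute lcm iteratively: start with first element, then lcm(current, next).
Elements: [4, 11, 33]
lcm(4,11) = 44
lcm(44,33) = 132
Final lcm = 132


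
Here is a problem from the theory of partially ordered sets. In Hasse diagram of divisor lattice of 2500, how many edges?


A cover relation a -< b holds when a < b with no c strictly between.
Cover relations:
  1 -< 2
  1 -< 5
  2 -< 4
  2 -< 10
  4 -< 20
  5 -< 10
  5 -< 25
  10 -< 20
  ...14 more
Total: 22


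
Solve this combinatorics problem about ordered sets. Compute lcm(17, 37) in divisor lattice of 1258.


In a divisor lattice, join = lcm (least common multiple).
gcd(17,37) = 1
lcm(17,37) = 17*37/gcd = 629/1 = 629


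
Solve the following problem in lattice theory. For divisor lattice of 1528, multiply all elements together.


Divisors of 1528: [1, 2, 4, 8, 191, 382, 764, 1528]
Product = n^(d(n)/2) = 1528^(8/2)
Product = 5451216326656


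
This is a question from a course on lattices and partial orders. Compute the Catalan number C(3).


C(n) = C(2n, n) / (n+1).
C(6, 3) = 20
C(3) = 20 / 4 = 5


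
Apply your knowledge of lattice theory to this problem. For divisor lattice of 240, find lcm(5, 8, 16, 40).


In a divisor lattice, join = lcm (least common multiple).
Compute lcm iteratively: start with first element, then lcm(current, next).
Elements: [5, 8, 16, 40]
lcm(5,8) = 40
lcm(40,16) = 80
lcm(80,40) = 80
Final lcm = 80


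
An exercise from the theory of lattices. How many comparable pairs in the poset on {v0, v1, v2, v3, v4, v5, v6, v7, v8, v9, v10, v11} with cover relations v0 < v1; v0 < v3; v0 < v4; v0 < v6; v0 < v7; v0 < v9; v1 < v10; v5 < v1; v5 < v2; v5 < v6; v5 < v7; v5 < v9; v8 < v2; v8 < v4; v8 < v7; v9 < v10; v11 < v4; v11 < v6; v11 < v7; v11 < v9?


A comparable pair {a,b} has a < b or b < a in the order.
Count unordered pairs where one element is strictly below the other.
Examples: {v0,v1}, {v0,v3}, {v0,v4}, {v0,v6}, ...
Total comparable pairs: 23


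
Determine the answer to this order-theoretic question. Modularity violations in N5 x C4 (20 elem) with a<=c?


Modular law: if a <= c then a v (b ^ c) = (a v b) ^ c.
Check all triples (a,b,c) with a <= c among 20 elements.
  e.g. a=(a,0), b=(c,0), c=(b,0): lhs=(a,0) != rhs=(b,0)
  e.g. a=(a,0), b=(c,1), c=(b,0): lhs=(a,0) != rhs=(b,0)
Total violating triples: 40


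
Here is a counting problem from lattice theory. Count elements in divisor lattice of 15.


Divisors of 15: [1, 3, 5, 15]
Count: 4


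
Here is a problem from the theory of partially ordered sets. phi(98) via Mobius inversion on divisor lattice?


phi(n) = n * prod_{p|n} (1 - 1/p).
Prime divisors of 98: [2, 7]
phi(98) = 98 * (1 - 1/2) * (1 - 1/7)
phi(98) = 42


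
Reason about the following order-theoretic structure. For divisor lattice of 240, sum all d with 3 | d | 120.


Interval [3,120] in divisors of 240: [3, 6, 12, 15, 24, 30, 60, 120]
Sum = 270


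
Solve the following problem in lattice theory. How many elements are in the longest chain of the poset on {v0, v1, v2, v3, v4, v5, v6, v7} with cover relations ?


A chain is a totally ordered subset; we count the number of elements in a maximum chain.
Compute, for each element x, the size of the longest chain ending at x:
  v0: 1
  v1: 1
  v2: 1
  v3: 1
  v4: 1
  v5: 1
  ...
A maximum chain: v0
Number of elements in the longest chain: 1


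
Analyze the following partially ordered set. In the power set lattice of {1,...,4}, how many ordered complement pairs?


Complement pair (a,b): a meet b = bottom, a join b = top.
Here: A intersect B = {} and A union B = {1,...,4}.
Pairs found: ({},{1,2,3,4}), ({1},{2,3,4}), ({2},{1,3,4}), ({3},{1,2,4}), ... (12 more)
Total ordered pairs: 16


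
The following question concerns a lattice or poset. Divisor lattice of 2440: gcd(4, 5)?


Meet=gcd.
gcd(4,5)=1


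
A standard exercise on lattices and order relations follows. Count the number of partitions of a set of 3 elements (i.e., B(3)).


B(n) = number of set partitions of an n-element set.
B(n) satisfies the recurrence: B(n+1) = sum_k C(n,k)*B(k).
B(3) = 5


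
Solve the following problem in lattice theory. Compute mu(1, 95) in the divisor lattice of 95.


In a divisor lattice, mu(a,b) = mu(b/a) where mu is the classical Mobius function.
b/a = 95/1 = 95
Prime factorization of 95: primes [5, 19]
95 is squarefree with 2 prime factor(s), so mu(95) = (-1)^2 = 1


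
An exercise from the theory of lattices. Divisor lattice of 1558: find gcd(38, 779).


In a divisor lattice, meet = gcd (greatest common divisor).
By Euclidean algorithm or factoring: gcd(38,779) = 19


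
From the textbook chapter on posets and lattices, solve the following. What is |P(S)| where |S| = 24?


Power set = 2^n.
2^24 = 16777216


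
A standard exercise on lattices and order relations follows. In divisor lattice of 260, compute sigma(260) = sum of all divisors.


sigma(n) = sum of divisors.
Divisors of 260: [1, 2, 4, 5, 10, 13, 20, 26, 52, 65, 130, 260]
Sum = 588


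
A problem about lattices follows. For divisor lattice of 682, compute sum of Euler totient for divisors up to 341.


Divisors of 682 up to 341: [1, 2, 11, 22, 31, 62, 341]
phi values: [1, 1, 10, 10, 30, 30, 300]
Sum = 382


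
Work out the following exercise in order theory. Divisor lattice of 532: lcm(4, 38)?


Join=lcm.
gcd(4,38)=2
lcm=76


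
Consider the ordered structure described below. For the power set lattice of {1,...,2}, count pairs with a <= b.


The order relation is {(a,b) : a <= b}, reflexive so it includes (a,a).
Examples: ({},{}), ({},{1,2}), ({},{1}), ({},{2}), ({1,2},{1,2}), ...
Total ordered pairs: 9


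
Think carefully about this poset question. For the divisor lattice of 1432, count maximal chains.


A maximal chain goes from the minimum element to a maximal element via cover relations.
Counting all min-to-max paths in the cover graph.
Total maximal chains: 4


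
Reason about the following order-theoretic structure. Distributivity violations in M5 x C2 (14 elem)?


Distributive law: a ^ (b v c) = (a ^ b) v (a ^ c).
Check all 14^3 = 2744 ordered triples (a,b,c).
  e.g. a=(a1,0), b=(a2,0), c=(a3,0): lhs=(a1,0) != rhs=(0,0)
  e.g. a=(a1,0), b=(a2,0), c=(a3,1): lhs=(a1,0) != rhs=(0,0)
Total violating triples: 480


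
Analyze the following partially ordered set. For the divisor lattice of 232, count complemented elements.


An element a is complemented if some b has a meet b = bottom, a join b = top.
a is complemented iff gcd(a, n/a)=1, i.e. a is a unitary divisor of 232.
Complemented elements: 1, 8, 29, 232
Count: 4


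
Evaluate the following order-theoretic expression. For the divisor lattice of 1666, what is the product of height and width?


Height = length of longest chain minus 1; width = size of largest antichain.
A maximum chain: 1 | 17 | 119 | 833 | 1666  (height 4).
A maximum antichain: {14, 34, 49, 119}  (width 4).
Product = 4 * 4 = 16


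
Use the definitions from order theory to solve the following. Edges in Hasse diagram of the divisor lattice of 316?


A cover relation a -< b holds when a < b with no c strictly between.
Cover relations:
  1 -< 2
  1 -< 79
  2 -< 4
  2 -< 158
  4 -< 316
  79 -< 158
  158 -< 316
Total: 7


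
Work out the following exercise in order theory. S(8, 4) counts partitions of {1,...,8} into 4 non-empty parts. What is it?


S(n,k) = k*S(n-1,k) + S(n-1,k-1).
S(7,4) = 350, S(7,3) = 301
S(8,4) = 4*350 + 301 = 1400 + 301
S(8,4) = 1701


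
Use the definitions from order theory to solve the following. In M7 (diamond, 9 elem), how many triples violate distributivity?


Distributive law: a ^ (b v c) = (a ^ b) v (a ^ c).
Check all 9^3 = 729 ordered triples (a,b,c).
  e.g. a=a1, b=a2, c=a3: lhs=a1 != rhs=0
  e.g. a=a1, b=a2, c=a4: lhs=a1 != rhs=0
Total violating triples: 210


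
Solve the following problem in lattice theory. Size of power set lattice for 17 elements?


Power set = 2^n.
2^17 = 131072


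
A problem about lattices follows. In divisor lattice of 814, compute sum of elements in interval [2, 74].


Interval [2,74] in divisors of 814: [2, 74]
Sum = 76


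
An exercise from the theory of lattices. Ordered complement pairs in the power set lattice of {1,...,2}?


Complement pair (a,b): a meet b = bottom, a join b = top.
Here: A intersect B = {} and A union B = {1,...,2}.
Pairs found: ({},{1,2}), ({1},{2}), ({2},{1}), ({1,2},{})
Total ordered pairs: 4


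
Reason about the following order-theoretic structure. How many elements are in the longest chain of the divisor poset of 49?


A chain is a totally ordered subset; we count the number of elements in a maximum chain.
Compute, for each element x, the size of the longest chain ending at x:
  1: 1
  7: 2
  49: 3
A maximum chain: 1 < 7 < 49
Number of elements in the longest chain: 3


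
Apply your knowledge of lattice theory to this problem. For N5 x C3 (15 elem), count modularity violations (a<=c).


Modular law: if a <= c then a v (b ^ c) = (a v b) ^ c.
Check all triples (a,b,c) with a <= c among 15 elements.
  e.g. a=(a,0), b=(c,0), c=(b,0): lhs=(a,0) != rhs=(b,0)
  e.g. a=(a,0), b=(c,1), c=(b,0): lhs=(a,0) != rhs=(b,0)
Total violating triples: 18


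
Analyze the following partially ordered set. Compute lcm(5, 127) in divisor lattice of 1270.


In a divisor lattice, join = lcm (least common multiple).
gcd(5,127) = 1
lcm(5,127) = 5*127/gcd = 635/1 = 635


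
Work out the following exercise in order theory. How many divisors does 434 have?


Divisors of 434: [1, 2, 7, 14, 31, 62, 217, 434]
Count: 8


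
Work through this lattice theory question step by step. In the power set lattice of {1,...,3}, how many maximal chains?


A maximal chain goes from the minimum element to a maximal element via cover relations.
Counting all min-to-max paths in the cover graph.
Total maximal chains: 6


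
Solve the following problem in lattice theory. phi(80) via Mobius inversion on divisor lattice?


phi(n) = n * prod_{p|n} (1 - 1/p).
Prime divisors of 80: [2, 5]
phi(80) = 80 * (1 - 1/2) * (1 - 1/5)
phi(80) = 32


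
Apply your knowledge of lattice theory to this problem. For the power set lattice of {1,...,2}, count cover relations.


A cover relation a -< b holds when a < b with no c strictly between.
Cover relations:
  {} -< {1}
  {} -< {2}
  {1} -< {1,2}
  {2} -< {1,2}
Total: 4


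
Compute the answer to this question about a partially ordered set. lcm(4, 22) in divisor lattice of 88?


Join=lcm.
gcd(4,22)=2
lcm=44


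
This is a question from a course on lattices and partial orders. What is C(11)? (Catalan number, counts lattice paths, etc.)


C(n) = C(2n, n) / (n+1).
C(22, 11) = 705432
C(11) = 705432 / 12 = 58786


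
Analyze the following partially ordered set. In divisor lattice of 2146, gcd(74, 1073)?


Meet=gcd.
gcd(74,1073)=37


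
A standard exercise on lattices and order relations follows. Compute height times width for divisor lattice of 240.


Height = length of longest chain minus 1; width = size of largest antichain.
A maximum chain: 1 | 5 | 15 | 30 | 60 | 120 | 240  (height 6).
A maximum antichain: {4, 6, 10, 15}  (width 4).
Product = 6 * 4 = 24


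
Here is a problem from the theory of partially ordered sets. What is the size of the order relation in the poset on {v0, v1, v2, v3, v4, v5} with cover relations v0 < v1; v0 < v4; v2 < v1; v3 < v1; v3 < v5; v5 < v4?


The order relation is {(a,b) : a <= b}, reflexive so it includes (a,a).
Examples: (v0,v0), (v0,v1), (v0,v4), (v1,v1), (v2,v1), ...
Total ordered pairs: 13


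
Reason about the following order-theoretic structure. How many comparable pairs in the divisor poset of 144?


A comparable pair {a,b} has a < b or b < a in the order.
Count unordered pairs where one element is strictly below the other.
Examples: {1,2}, {1,3}, {1,4}, {1,6}, ...
Total comparable pairs: 75


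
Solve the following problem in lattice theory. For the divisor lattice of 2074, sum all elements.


sigma(n) = sum of divisors.
Divisors of 2074: [1, 2, 17, 34, 61, 122, 1037, 2074]
Sum = 3348


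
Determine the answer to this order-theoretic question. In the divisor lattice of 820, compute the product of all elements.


Divisors of 820: [1, 2, 4, 5, 10, 20, 41, 82, 164, 205, 410, 820]
Product = n^(d(n)/2) = 820^(12/2)
Product = 304006671424000000


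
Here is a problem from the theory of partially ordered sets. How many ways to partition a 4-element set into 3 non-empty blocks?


S(n,k) = k*S(n-1,k) + S(n-1,k-1).
S(3,3) = 1, S(3,2) = 3
S(4,3) = 3*1 + 3 = 3 + 3
S(4,3) = 6


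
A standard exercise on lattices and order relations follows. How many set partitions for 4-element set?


B(n) = number of set partitions of an n-element set.
B(n) satisfies the recurrence: B(n+1) = sum_k C(n,k)*B(k).
B(4) = 15


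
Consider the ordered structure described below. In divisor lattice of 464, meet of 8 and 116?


In a divisor lattice, meet = gcd (greatest common divisor).
By Euclidean algorithm or factoring: gcd(8,116) = 4


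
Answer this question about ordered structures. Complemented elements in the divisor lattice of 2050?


An element a is complemented if some b has a meet b = bottom, a join b = top.
a is complemented iff gcd(a, n/a)=1, i.e. a is a unitary divisor of 2050.
Complemented elements: 1, 2, 25, 41, 50, 82, ... (2 more)
Count: 8


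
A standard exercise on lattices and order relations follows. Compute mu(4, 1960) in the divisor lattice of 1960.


In a divisor lattice, mu(a,b) = mu(b/a) where mu is the classical Mobius function.
b/a = 1960/4 = 490
Prime factorization of 490: primes [2, 5, 7]
490 is not squarefree, so mu(490) = 0


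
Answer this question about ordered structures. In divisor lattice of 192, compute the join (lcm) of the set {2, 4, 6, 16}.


In a divisor lattice, join = lcm (least common multiple).
Compute lcm iteratively: start with first element, then lcm(current, next).
Elements: [2, 4, 6, 16]
lcm(2,4) = 4
lcm(4,6) = 12
lcm(12,16) = 48
Final lcm = 48


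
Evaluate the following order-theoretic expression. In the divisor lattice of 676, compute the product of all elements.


Divisors of 676: [1, 2, 4, 13, 26, 52, 169, 338, 676]
Product = n^(d(n)/2) = 676^(9/2)
Product = 5429503678976


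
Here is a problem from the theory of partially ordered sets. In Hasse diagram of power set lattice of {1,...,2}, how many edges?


A cover relation a -< b holds when a < b with no c strictly between.
Cover relations:
  {} -< {1}
  {} -< {2}
  {1} -< {1,2}
  {2} -< {1,2}
Total: 4


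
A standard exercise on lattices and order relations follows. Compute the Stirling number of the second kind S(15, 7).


S(n,k) = k*S(n-1,k) + S(n-1,k-1).
S(14,7) = 49329280, S(14,6) = 63436373
S(15,7) = 7*49329280 + 63436373 = 345304960 + 63436373
S(15,7) = 408741333


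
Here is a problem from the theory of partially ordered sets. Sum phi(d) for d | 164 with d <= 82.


Divisors of 164 up to 82: [1, 2, 4, 41, 82]
phi values: [1, 1, 2, 40, 40]
Sum = 84


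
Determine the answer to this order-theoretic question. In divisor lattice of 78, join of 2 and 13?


In a divisor lattice, join = lcm (least common multiple).
gcd(2,13) = 1
lcm(2,13) = 2*13/gcd = 26/1 = 26


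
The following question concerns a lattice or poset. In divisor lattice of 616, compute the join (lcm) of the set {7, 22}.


In a divisor lattice, join = lcm (least common multiple).
Compute lcm iteratively: start with first element, then lcm(current, next).
Elements: [7, 22]
lcm(7,22) = 154
Final lcm = 154


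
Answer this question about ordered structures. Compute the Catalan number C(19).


C(n) = C(2n, n) / (n+1).
C(38, 19) = 35345263800
C(19) = 35345263800 / 20 = 1767263190


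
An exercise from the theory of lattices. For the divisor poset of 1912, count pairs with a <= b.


The order relation is {(a,b) : a <= b}, reflexive so it includes (a,a).
Examples: (1,1), (1,1912), (1,2), (1,239), (1,4), ...
Total ordered pairs: 30


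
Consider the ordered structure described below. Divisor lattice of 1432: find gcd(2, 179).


In a divisor lattice, meet = gcd (greatest common divisor).
By Euclidean algorithm or factoring: gcd(2,179) = 1


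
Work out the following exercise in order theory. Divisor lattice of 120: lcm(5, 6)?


Join=lcm.
gcd(5,6)=1
lcm=30


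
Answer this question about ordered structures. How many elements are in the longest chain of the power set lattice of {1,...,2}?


A chain is a totally ordered subset; we count the number of elements in a maximum chain.
Compute, for each element x, the size of the longest chain ending at x:
  {}: 1
  {1}: 2
  {2}: 2
  {1,2}: 3
A maximum chain: {} < {1} < {1,2}
Number of elements in the longest chain: 3


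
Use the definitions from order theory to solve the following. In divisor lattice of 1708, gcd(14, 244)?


Meet=gcd.
gcd(14,244)=2


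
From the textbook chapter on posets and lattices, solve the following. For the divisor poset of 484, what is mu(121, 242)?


In a divisor lattice, mu(a,b) = mu(b/a) where mu is the classical Mobius function.
b/a = 242/121 = 2
Prime factorization of 2: primes [2]
2 is squarefree with 1 prime factor(s), so mu(2) = (-1)^1 = -1


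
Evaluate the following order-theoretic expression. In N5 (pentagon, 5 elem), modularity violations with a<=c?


Modular law: if a <= c then a v (b ^ c) = (a v b) ^ c.
Check all triples (a,b,c) with a <= c among 5 elements.
  e.g. a=a, b=c, c=b: lhs=a != rhs=b
Total violating triples: 1


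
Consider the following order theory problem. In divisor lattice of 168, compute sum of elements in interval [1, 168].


Interval [1,168] in divisors of 168: [1, 2, 3, 4, 6, 7, 8, 12, 14, 21, 24, 28, 42, 56, 84, 168]
Sum = 480


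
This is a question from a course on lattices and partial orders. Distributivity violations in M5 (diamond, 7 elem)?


Distributive law: a ^ (b v c) = (a ^ b) v (a ^ c).
Check all 7^3 = 343 ordered triples (a,b,c).
  e.g. a=a1, b=a2, c=a3: lhs=a1 != rhs=0
  e.g. a=a1, b=a2, c=a4: lhs=a1 != rhs=0
Total violating triples: 60


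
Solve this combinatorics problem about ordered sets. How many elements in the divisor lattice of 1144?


Divisors of 1144: [1, 2, 4, 8, 11, 13, 22, 26, 44, 52, 88, 104, 143, 286, 572, 1144]
Count: 16
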